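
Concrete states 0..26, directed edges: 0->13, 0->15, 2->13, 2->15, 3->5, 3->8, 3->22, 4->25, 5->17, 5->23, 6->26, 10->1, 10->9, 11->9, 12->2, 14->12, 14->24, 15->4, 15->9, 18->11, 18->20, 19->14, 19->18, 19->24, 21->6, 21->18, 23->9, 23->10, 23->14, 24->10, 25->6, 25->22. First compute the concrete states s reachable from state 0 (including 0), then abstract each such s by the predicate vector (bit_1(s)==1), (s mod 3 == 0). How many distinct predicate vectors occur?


BFS from 0:
Concrete reachable: {0, 4, 6, 9, 13, 15, 22, 25, 26}
Abstract via predicates (bit_1(s)==1), (s mod 3 == 0):
  (0,0) <- {4, 13, 25}
  (0,1) <- {0, 9}
  (1,0) <- {22, 26}
  (1,1) <- {6, 15}
Distinct abstract states = 4

4


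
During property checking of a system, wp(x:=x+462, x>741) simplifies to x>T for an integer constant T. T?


Formula: wp(x:=E, P) = P[E/x] (substitute E for x in postcondition)
Step 1: Postcondition: x>741
Step 2: Substitute x+462 for x: x+462>741
Step 3: Solve for x: x > 741-462 = 279

279


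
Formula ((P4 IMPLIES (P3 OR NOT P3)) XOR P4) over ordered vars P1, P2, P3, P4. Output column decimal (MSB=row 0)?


Formula: ((P4 IMPLIES (P3 OR NOT P3)) XOR P4) over P1, P2, P3, P4 (16 rows)
Evaluate each row (bits = P1,P2,P3,P4, MSB first):
  row 0 [0000]: ((0 IMPLIES (0 OR NOT 0)) XOR 0) -> 1
  row 1 [0001]: ((1 IMPLIES (0 OR NOT 0)) XOR 1) -> 0
  row 2 [0010]: ((0 IMPLIES (1 OR NOT 1)) XOR 0) -> 1
  row 3 [0011]: ((1 IMPLIES (1 OR NOT 1)) XOR 1) -> 0
  row 4 [0100]: ((0 IMPLIES (0 OR NOT 0)) XOR 0) -> 1
  row 5 [0101]: ((1 IMPLIES (0 OR NOT 0)) XOR 1) -> 0
  row 6 [0110]: ((0 IMPLIES (1 OR NOT 1)) XOR 0) -> 1
  row 7 [0111]: ((1 IMPLIES (1 OR NOT 1)) XOR 1) -> 0
  row 8 [1000]: ((0 IMPLIES (0 OR NOT 0)) XOR 0) -> 1
  row 9 [1001]: ((1 IMPLIES (0 OR NOT 0)) XOR 1) -> 0
  row 10 [1010]: ((0 IMPLIES (1 OR NOT 1)) XOR 0) -> 1
  row 11 [1011]: ((1 IMPLIES (1 OR NOT 1)) XOR 1) -> 0
  row 12 [1100]: ((0 IMPLIES (0 OR NOT 0)) XOR 0) -> 1
  row 13 [1101]: ((1 IMPLIES (0 OR NOT 0)) XOR 1) -> 0
  row 14 [1110]: ((0 IMPLIES (1 OR NOT 1)) XOR 0) -> 1
  row 15 [1111]: ((1 IMPLIES (1 OR NOT 1)) XOR 1) -> 0
Full result column, 4 rows per line (P1,P2 fixed per line; P3,P4 runs 00..11 left to right):
  rows 0-3 [P1,P2=00]: 1010  = hex A
  rows 4-7 [P1,P2=01]: 1010  = hex A
  rows 8-11 [P1,P2=10]: 1010  = hex A
  rows 12-15 [P1,P2=11]: 1010  = hex A
Output column (row 0 .. row 15) = 1010101010101010
Output column grouped in 4s = 1010 1010 1010 1010 = 0xAAAA
Convert to decimal digit by digit (value = value*16 + digit):
  A -> 10
  10*16 + 10 (A) = 170
  170*16 + 10 (A) = 2730
  2730*16 + 10 (A) = 43690
Decimal = 43690

43690


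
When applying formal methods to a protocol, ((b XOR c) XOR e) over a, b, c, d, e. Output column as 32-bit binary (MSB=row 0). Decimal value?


Formula: ((b XOR c) XOR e) over a, b, c, d, e (32 rows)
Evaluate each row (bits = a,b,c,d,e, MSB first):
  row 0 [00000]: ((0 XOR 0) XOR 0) -> 0
  row 1 [00001]: ((0 XOR 0) XOR 1) -> 1
  row 2 [00010]: ((0 XOR 0) XOR 0) -> 0
  row 3 [00011]: ((0 XOR 0) XOR 1) -> 1
  row 4 [00100]: ((0 XOR 1) XOR 0) -> 1
  row 5 [00101]: ((0 XOR 1) XOR 1) -> 0
  row 6 [00110]: ((0 XOR 1) XOR 0) -> 1
  row 7 [00111]: ((0 XOR 1) XOR 1) -> 0
  row 8 [01000]: ((1 XOR 0) XOR 0) -> 1
  row 9 [01001]: ((1 XOR 0) XOR 1) -> 0
  row 10 [01010]: ((1 XOR 0) XOR 0) -> 1
  row 11 [01011]: ((1 XOR 0) XOR 1) -> 0
  row 12 [01100]: ((1 XOR 1) XOR 0) -> 0
  row 13 [01101]: ((1 XOR 1) XOR 1) -> 1
  row 14 [01110]: ((1 XOR 1) XOR 0) -> 0
  row 15 [01111]: ((1 XOR 1) XOR 1) -> 1
  row 16 [10000]: ((0 XOR 0) XOR 0) -> 0
  row 17 [10001]: ((0 XOR 0) XOR 1) -> 1
  row 18 [10010]: ((0 XOR 0) XOR 0) -> 0
  row 19 [10011]: ((0 XOR 0) XOR 1) -> 1
  row 20 [10100]: ((0 XOR 1) XOR 0) -> 1
  row 21 [10101]: ((0 XOR 1) XOR 1) -> 0
  row 22 [10110]: ((0 XOR 1) XOR 0) -> 1
  row 23 [10111]: ((0 XOR 1) XOR 1) -> 0
  row 24 [11000]: ((1 XOR 0) XOR 0) -> 1
  row 25 [11001]: ((1 XOR 0) XOR 1) -> 0
  row 26 [11010]: ((1 XOR 0) XOR 0) -> 1
  row 27 [11011]: ((1 XOR 0) XOR 1) -> 0
  row 28 [11100]: ((1 XOR 1) XOR 0) -> 0
  row 29 [11101]: ((1 XOR 1) XOR 1) -> 1
  row 30 [11110]: ((1 XOR 1) XOR 0) -> 0
  row 31 [11111]: ((1 XOR 1) XOR 1) -> 1
Full result column, 4 rows per line (a,b,c fixed per line; d,e runs 00..11 left to right):
  rows 0-3 [a,b,c=000]: 0101  = hex 5
  rows 4-7 [a,b,c=001]: 1010  = hex A
  rows 8-11 [a,b,c=010]: 1010  = hex A
  rows 12-15 [a,b,c=011]: 0101  = hex 5
  rows 16-19 [a,b,c=100]: 0101  = hex 5
  rows 20-23 [a,b,c=101]: 1010  = hex A
  rows 24-27 [a,b,c=110]: 1010  = hex A
  rows 28-31 [a,b,c=111]: 0101  = hex 5
Output column (row 0 .. row 31) = 01011010101001010101101010100101
Output column grouped in 4s = 0101 1010 1010 0101 0101 1010 1010 0101 = 0x5AA55AA5
Convert to decimal digit by digit (value = value*16 + digit):
  5 -> 5
  5*16 + 10 (A) = 90
  90*16 + 10 (A) = 1450
  1450*16 + 5 = 23205
  23205*16 + 5 = 371285
  371285*16 + 10 (A) = 5940570
  5940570*16 + 10 (A) = 95049130
  95049130*16 + 5 = 1520786085
Decimal = 1520786085

1520786085


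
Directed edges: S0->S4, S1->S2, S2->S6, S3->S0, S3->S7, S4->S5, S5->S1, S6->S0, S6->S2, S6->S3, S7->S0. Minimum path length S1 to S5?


BFS layer-by-layer from S1:
  dist 0: {S1}
  dist 1: {S2}
  dist 2: {S6}
  dist 3: {S0, S3}
  dist 4: {S4, S7}
  dist 5: {S5}
  -> S5 reached at distance 5
Shortest path length = 5

5


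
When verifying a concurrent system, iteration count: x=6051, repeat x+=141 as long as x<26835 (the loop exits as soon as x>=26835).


Step 1: x goes from 6051 toward 26835 by 141; the body runs while x<26835, so iterations = ceil((bound-start)/step)
Step 2: Distance=20784
Step 3: ceil(20784/141)=148

148


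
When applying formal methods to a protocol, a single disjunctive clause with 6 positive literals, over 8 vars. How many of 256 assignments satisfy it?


Step 1: Total=2^8=256
Step 2: Unsat when all 6 false: 2^2=4
Step 3: Sat=256-4=252

252


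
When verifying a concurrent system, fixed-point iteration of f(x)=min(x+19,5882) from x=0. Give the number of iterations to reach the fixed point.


Step 1: x=0, cap=5882, increment=19
Step 2: x grows by 19 each step until capped at 5882; fixed point is x=5882
Step 3: iterations = ceil(5882/19) = 310

310


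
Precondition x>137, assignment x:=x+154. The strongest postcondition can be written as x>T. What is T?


Formula: sp(P, x:=E) = exists old_x. (x = E[old_x/x]) AND P[old_x/x] (old_x is the value of x before the assignment; eliminate old_x by solving x = E[old_x/x] for old_x)
Step 1: Precondition P: x>137, i.e. old_x > 137
Step 2: Assignment gives x = old_x + 154, so old_x = x - 154
Step 3: Substitute into P: x - 154 > 137
Step 4: Simplify: x > 137+154 = 291

291


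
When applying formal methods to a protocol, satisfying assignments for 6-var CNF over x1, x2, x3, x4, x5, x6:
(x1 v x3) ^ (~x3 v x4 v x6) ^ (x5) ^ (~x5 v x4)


CNF with 4 clauses over 6 vars (64 assignments).
An assignment satisfies CNF iff every clause has >=1 true literal.
Check each row (bits = x1,x2,x3,x4,x5,x6; clause T/F shown):
  row 0 [000000]: clauses=FTFT -> 0
  row 1 [000001]: clauses=FTFT -> 0
  row 2 [000010]: clauses=FTTF -> 0
  row 3 [000011]: clauses=FTTF -> 0
  row 4 [000100]: clauses=FTFT -> 0
  (every remaining row is evaluated the same way; all 64 results are listed next)
Full result column, 8 rows per line (x1,x2,x3 fixed per line; x4,x5,x6 runs 000..111 left to right):
  rows 0-7 [x1,x2,x3=000]: 00000000  (ones: 0)
  rows 8-15 [x1,x2,x3=001]: 00000011  (ones: 2)
  rows 16-23 [x1,x2,x3=010]: 00000000  (ones: 0)
  rows 24-31 [x1,x2,x3=011]: 00000011  (ones: 2)
  rows 32-39 [x1,x2,x3=100]: 00000011  (ones: 2)
  rows 40-47 [x1,x2,x3=101]: 00000011  (ones: 2)
  rows 48-55 [x1,x2,x3=110]: 00000011  (ones: 2)
  rows 56-63 [x1,x2,x3=111]: 00000011  (ones: 2)
Satisfying assignments = 0+2+0+2+2+2+2+2 = 12

12


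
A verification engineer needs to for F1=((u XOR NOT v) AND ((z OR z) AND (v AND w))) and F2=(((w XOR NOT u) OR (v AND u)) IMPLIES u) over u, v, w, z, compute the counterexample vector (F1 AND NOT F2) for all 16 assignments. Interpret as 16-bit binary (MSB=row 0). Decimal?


F1 = ((u XOR NOT v) AND ((z OR z) AND (v AND w)))
F2 = (((w XOR NOT u) OR (v AND u)) IMPLIES u)
Counterexample to F1=>F2 is where F1=1 and F2=0.
Evaluate each row (bits = u,v,w,z, MSB first):
  row 0 [0000]: F1=0 F2=0 -> F1&~F2 -> 0
  row 1 [0001]: F1=0 F2=0 -> F1&~F2 -> 0
  row 2 [0010]: F1=0 F2=1 -> F1&~F2 -> 0
  row 3 [0011]: F1=0 F2=1 -> F1&~F2 -> 0
  row 4 [0100]: F1=0 F2=0 -> F1&~F2 -> 0
  row 5 [0101]: F1=0 F2=0 -> F1&~F2 -> 0
  row 6 [0110]: F1=0 F2=1 -> F1&~F2 -> 0
  row 7 [0111]: F1=0 F2=1 -> F1&~F2 -> 0
  row 8 [1000]: F1=0 F2=1 -> F1&~F2 -> 0
  row 9 [1001]: F1=0 F2=1 -> F1&~F2 -> 0
  row 10 [1010]: F1=0 F2=1 -> F1&~F2 -> 0
  row 11 [1011]: F1=0 F2=1 -> F1&~F2 -> 0
  row 12 [1100]: F1=0 F2=1 -> F1&~F2 -> 0
  row 13 [1101]: F1=0 F2=1 -> F1&~F2 -> 0
  row 14 [1110]: F1=0 F2=1 -> F1&~F2 -> 0
  row 15 [1111]: F1=1 F2=1 -> F1&~F2 -> 0
Full result column, 4 rows per line (u,v fixed per line; w,z runs 00..11 left to right):
  rows 0-3 [u,v=00]: 0000  = hex 0
  rows 4-7 [u,v=01]: 0000  = hex 0
  rows 8-11 [u,v=10]: 0000  = hex 0
  rows 12-15 [u,v=11]: 0000  = hex 0
Counterexample vector (row 0 .. row 15) = 0000000000000000
Output column grouped in 4s = 0000 0000 0000 0000 = 0x0000
Convert to decimal digit by digit (value = value*16 + digit):
  0 -> 0
  0*16 + 0 = 0
  0*16 + 0 = 0
  0*16 + 0 = 0
Decimal = 0

0


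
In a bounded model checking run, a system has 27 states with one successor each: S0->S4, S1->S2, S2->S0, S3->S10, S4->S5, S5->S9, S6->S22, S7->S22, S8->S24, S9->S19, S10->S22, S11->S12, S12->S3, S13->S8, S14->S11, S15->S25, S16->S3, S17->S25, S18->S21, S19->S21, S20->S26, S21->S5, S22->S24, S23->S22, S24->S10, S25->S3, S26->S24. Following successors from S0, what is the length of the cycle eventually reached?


Trace from S0 until a state repeats:
  S0 -> S4 -> S5 -> S9 -> S19 -> S21 -> S5
S5 first seen at step 2, revisited at step 6.
Cycle length = 6 - 2 = 4

4


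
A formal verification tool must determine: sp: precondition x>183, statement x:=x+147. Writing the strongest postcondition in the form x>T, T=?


Formula: sp(P, x:=E) = exists old_x. (x = E[old_x/x]) AND P[old_x/x] (old_x is the value of x before the assignment; eliminate old_x by solving x = E[old_x/x] for old_x)
Step 1: Precondition P: x>183, i.e. old_x > 183
Step 2: Assignment gives x = old_x + 147, so old_x = x - 147
Step 3: Substitute into P: x - 147 > 183
Step 4: Simplify: x > 183+147 = 330

330


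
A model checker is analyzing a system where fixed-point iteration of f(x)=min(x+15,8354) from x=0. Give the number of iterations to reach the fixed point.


Step 1: x=0, cap=8354, increment=15
Step 2: x grows by 15 each step until capped at 8354; fixed point is x=8354
Step 3: iterations = ceil(8354/15) = 557

557


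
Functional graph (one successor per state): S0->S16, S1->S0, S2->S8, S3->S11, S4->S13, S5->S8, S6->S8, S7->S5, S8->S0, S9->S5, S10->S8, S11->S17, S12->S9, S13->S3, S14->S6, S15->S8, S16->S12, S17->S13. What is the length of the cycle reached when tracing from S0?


Trace from S0 until a state repeats:
  S0 -> S16 -> S12 -> S9 -> S5 -> S8 -> S0
S0 first seen at step 0, revisited at step 6.
Cycle length = 6 - 0 = 6

6


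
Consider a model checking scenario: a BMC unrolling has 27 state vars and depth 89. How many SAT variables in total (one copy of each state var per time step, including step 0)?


BMC unrolls to depth k, creating one copy of each state var for steps 0..k.
Step count = 89 + 1 = 90 (steps 0 through 89)
Vars per step = 27
Total = 27 * 90 = 2430

2430


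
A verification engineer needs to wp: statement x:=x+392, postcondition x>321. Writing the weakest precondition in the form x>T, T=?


Formula: wp(x:=E, P) = P[E/x] (substitute E for x in postcondition)
Step 1: Postcondition: x>321
Step 2: Substitute x+392 for x: x+392>321
Step 3: Solve for x: x > 321-392 = -71

-71


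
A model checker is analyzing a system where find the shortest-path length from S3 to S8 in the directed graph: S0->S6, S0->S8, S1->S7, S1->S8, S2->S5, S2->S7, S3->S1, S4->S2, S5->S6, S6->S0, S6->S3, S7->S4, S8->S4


BFS layer-by-layer from S3:
  dist 0: {S3}
  dist 1: {S1}
  dist 2: {S7, S8}
  -> S8 reached at distance 2
Shortest path length = 2

2


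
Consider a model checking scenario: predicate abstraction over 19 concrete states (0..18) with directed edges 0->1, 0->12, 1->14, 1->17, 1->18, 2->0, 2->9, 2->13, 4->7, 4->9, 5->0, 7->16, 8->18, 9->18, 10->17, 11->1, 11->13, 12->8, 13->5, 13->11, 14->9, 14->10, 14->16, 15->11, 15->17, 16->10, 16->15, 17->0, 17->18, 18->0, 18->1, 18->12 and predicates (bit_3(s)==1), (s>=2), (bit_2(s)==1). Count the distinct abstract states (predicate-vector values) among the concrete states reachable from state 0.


BFS from 0:
Concrete reachable: {0, 1, 5, 8, 9, 10, 11, 12, 13, 14, 15, 16, 17, 18}
Abstract via predicates (bit_3(s)==1), (s>=2), (bit_2(s)==1):
  (0,0,0) <- {0, 1}
  (0,1,0) <- {16, 17, 18}
  (0,1,1) <- {5}
  (1,1,0) <- {8, 9, 10, 11}
  (1,1,1) <- {12, 13, 14, 15}
Distinct abstract states = 5

5


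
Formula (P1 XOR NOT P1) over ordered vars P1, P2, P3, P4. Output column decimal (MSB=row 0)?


Formula: (P1 XOR NOT P1) over P1, P2, P3, P4 (16 rows)
Evaluate each row (bits = P1,P2,P3,P4, MSB first):
  row 0 [0000]: (0 XOR NOT 0) -> 1
  row 1 [0001]: (0 XOR NOT 0) -> 1
  row 2 [0010]: (0 XOR NOT 0) -> 1
  row 3 [0011]: (0 XOR NOT 0) -> 1
  row 4 [0100]: (0 XOR NOT 0) -> 1
  row 5 [0101]: (0 XOR NOT 0) -> 1
  row 6 [0110]: (0 XOR NOT 0) -> 1
  row 7 [0111]: (0 XOR NOT 0) -> 1
  row 8 [1000]: (1 XOR NOT 1) -> 1
  row 9 [1001]: (1 XOR NOT 1) -> 1
  row 10 [1010]: (1 XOR NOT 1) -> 1
  row 11 [1011]: (1 XOR NOT 1) -> 1
  row 12 [1100]: (1 XOR NOT 1) -> 1
  row 13 [1101]: (1 XOR NOT 1) -> 1
  row 14 [1110]: (1 XOR NOT 1) -> 1
  row 15 [1111]: (1 XOR NOT 1) -> 1
Full result column, 4 rows per line (P1,P2 fixed per line; P3,P4 runs 00..11 left to right):
  rows 0-3 [P1,P2=00]: 1111  = hex F
  rows 4-7 [P1,P2=01]: 1111  = hex F
  rows 8-11 [P1,P2=10]: 1111  = hex F
  rows 12-15 [P1,P2=11]: 1111  = hex F
Output column (row 0 .. row 15) = 1111111111111111
Output column grouped in 4s = 1111 1111 1111 1111 = 0xFFFF
Convert to decimal digit by digit (value = value*16 + digit):
  F -> 15
  15*16 + 15 (F) = 255
  255*16 + 15 (F) = 4095
  4095*16 + 15 (F) = 65535
Decimal = 65535

65535


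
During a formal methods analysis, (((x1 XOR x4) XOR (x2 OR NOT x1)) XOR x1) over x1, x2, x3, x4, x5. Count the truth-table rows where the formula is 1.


Formula: (((x1 XOR x4) XOR (x2 OR NOT x1)) XOR x1) over 5 vars (32 rows)
Evaluate each row (x1, x2, x3, x4, x5 as bits, MSB first):
  row 0 [00000]: (((0 XOR 0) XOR (0 OR NOT 0)) XOR 0) -> 1
  row 1 [00001]: (((0 XOR 0) XOR (0 OR NOT 0)) XOR 0) -> 1
  row 2 [00010]: (((0 XOR 1) XOR (0 OR NOT 0)) XOR 0) -> 0
  row 3 [00011]: (((0 XOR 1) XOR (0 OR NOT 0)) XOR 0) -> 0
  row 4 [00100]: (((0 XOR 0) XOR (0 OR NOT 0)) XOR 0) -> 1
  row 5 [00101]: (((0 XOR 0) XOR (0 OR NOT 0)) XOR 0) -> 1
  row 6 [00110]: (((0 XOR 1) XOR (0 OR NOT 0)) XOR 0) -> 0
  row 7 [00111]: (((0 XOR 1) XOR (0 OR NOT 0)) XOR 0) -> 0
  row 8 [01000]: (((0 XOR 0) XOR (1 OR NOT 0)) XOR 0) -> 1
  row 9 [01001]: (((0 XOR 0) XOR (1 OR NOT 0)) XOR 0) -> 1
  row 10 [01010]: (((0 XOR 1) XOR (1 OR NOT 0)) XOR 0) -> 0
  row 11 [01011]: (((0 XOR 1) XOR (1 OR NOT 0)) XOR 0) -> 0
  row 12 [01100]: (((0 XOR 0) XOR (1 OR NOT 0)) XOR 0) -> 1
  row 13 [01101]: (((0 XOR 0) XOR (1 OR NOT 0)) XOR 0) -> 1
  row 14 [01110]: (((0 XOR 1) XOR (1 OR NOT 0)) XOR 0) -> 0
  row 15 [01111]: (((0 XOR 1) XOR (1 OR NOT 0)) XOR 0) -> 0
  row 16 [10000]: (((1 XOR 0) XOR (0 OR NOT 1)) XOR 1) -> 0
  row 17 [10001]: (((1 XOR 0) XOR (0 OR NOT 1)) XOR 1) -> 0
  row 18 [10010]: (((1 XOR 1) XOR (0 OR NOT 1)) XOR 1) -> 1
  row 19 [10011]: (((1 XOR 1) XOR (0 OR NOT 1)) XOR 1) -> 1
  row 20 [10100]: (((1 XOR 0) XOR (0 OR NOT 1)) XOR 1) -> 0
  row 21 [10101]: (((1 XOR 0) XOR (0 OR NOT 1)) XOR 1) -> 0
  row 22 [10110]: (((1 XOR 1) XOR (0 OR NOT 1)) XOR 1) -> 1
  row 23 [10111]: (((1 XOR 1) XOR (0 OR NOT 1)) XOR 1) -> 1
  row 24 [11000]: (((1 XOR 0) XOR (1 OR NOT 1)) XOR 1) -> 1
  row 25 [11001]: (((1 XOR 0) XOR (1 OR NOT 1)) XOR 1) -> 1
  row 26 [11010]: (((1 XOR 1) XOR (1 OR NOT 1)) XOR 1) -> 0
  row 27 [11011]: (((1 XOR 1) XOR (1 OR NOT 1)) XOR 1) -> 0
  row 28 [11100]: (((1 XOR 0) XOR (1 OR NOT 1)) XOR 1) -> 1
  row 29 [11101]: (((1 XOR 0) XOR (1 OR NOT 1)) XOR 1) -> 1
  row 30 [11110]: (((1 XOR 1) XOR (1 OR NOT 1)) XOR 1) -> 0
  row 31 [11111]: (((1 XOR 1) XOR (1 OR NOT 1)) XOR 1) -> 0
Full result column, 8 rows per line (x1,x2 fixed per line; x3,x4,x5 runs 000..111 left to right):
  rows 0-7 [x1,x2=00]: 11001100  (ones: 4)
  rows 8-15 [x1,x2=01]: 11001100  (ones: 4)
  rows 16-23 [x1,x2=10]: 00110011  (ones: 4)
  rows 24-31 [x1,x2=11]: 11001100  (ones: 4)
Count of 1-rows = 4+4+4+4 = 16

16


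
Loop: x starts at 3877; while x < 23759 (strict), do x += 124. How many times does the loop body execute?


Step 1: x goes from 3877 toward 23759 by 124; the body runs while x<23759, so iterations = ceil((bound-start)/step)
Step 2: Distance=19882
Step 3: ceil(19882/124)=161

161


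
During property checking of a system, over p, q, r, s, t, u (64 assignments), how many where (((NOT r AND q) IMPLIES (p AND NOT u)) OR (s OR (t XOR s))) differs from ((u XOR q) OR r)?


F1 = (((NOT r AND q) IMPLIES (p AND NOT u)) OR (s OR (t XOR s)))
F2 = ((u XOR q) OR r)
Evaluate both on each of 64 rows (bits = p,q,r,s,t,u):
  row 0 [000000]: F1=1 F2=0 (differ) -> 1
  row 1 [000001]: F1=1 F2=1 -> 0
  row 2 [000010]: F1=1 F2=0 (differ) -> 1
  row 3 [000011]: F1=1 F2=1 -> 0
  row 4 [000100]: F1=1 F2=0 (differ) -> 1
  (every remaining row is evaluated the same way; all 64 results are listed next)
Full result column, 8 rows per line (p,q,r fixed per line; s,t,u runs 000..111 left to right):
  rows 0-7 [p,q,r=000]: 10101010  (ones: 4)
  rows 8-15 [p,q,r=001]: 00000000  (ones: 0)
  rows 16-23 [p,q,r=010]: 10010101  (ones: 4)
  rows 24-31 [p,q,r=011]: 00000000  (ones: 0)
  rows 32-39 [p,q,r=100]: 10101010  (ones: 4)
  rows 40-47 [p,q,r=101]: 00000000  (ones: 0)
  rows 48-55 [p,q,r=110]: 00010101  (ones: 3)
  rows 56-63 [p,q,r=111]: 00000000  (ones: 0)
Disagreements = 4+0+4+0+4+0+3+0 = 15

15


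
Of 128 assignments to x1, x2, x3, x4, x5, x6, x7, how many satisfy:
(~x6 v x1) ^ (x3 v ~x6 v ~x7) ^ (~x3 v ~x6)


CNF with 3 clauses over 7 vars (128 assignments).
An assignment satisfies CNF iff every clause has >=1 true literal.
Check each row (bits = x1,x2,x3,x4,x5,x6,x7; clause T/F shown):
  row 0 [0000000]: clauses=TTT -> 1
  row 1 [0000001]: clauses=TTT -> 1
  row 2 [0000010]: clauses=FTT -> 0
  row 3 [0000011]: clauses=FFT -> 0
  row 4 [0000100]: clauses=TTT -> 1
  (every remaining row is evaluated the same way; all 128 results are listed next)
Full result column, 8 rows per line (x1,x2,x3,x4 fixed per line; x5,x6,x7 runs 000..111 left to right):
  rows 0-7 [x1,x2,x3,x4=0000]: 11001100  (ones: 4)
  rows 8-15 [x1,x2,x3,x4=0001]: 11001100  (ones: 4)
  rows 16-23 [x1,x2,x3,x4=0010]: 11001100  (ones: 4)
  rows 24-31 [x1,x2,x3,x4=0011]: 11001100  (ones: 4)
  rows 32-39 [x1,x2,x3,x4=0100]: 11001100  (ones: 4)
  rows 40-47 [x1,x2,x3,x4=0101]: 11001100  (ones: 4)
  rows 48-55 [x1,x2,x3,x4=0110]: 11001100  (ones: 4)
  rows 56-63 [x1,x2,x3,x4=0111]: 11001100  (ones: 4)
  rows 64-71 [x1,x2,x3,x4=1000]: 11101110  (ones: 6)
  rows 72-79 [x1,x2,x3,x4=1001]: 11101110  (ones: 6)
  rows 80-87 [x1,x2,x3,x4=1010]: 11001100  (ones: 4)
  rows 88-95 [x1,x2,x3,x4=1011]: 11001100  (ones: 4)
  rows 96-103 [x1,x2,x3,x4=1100]: 11101110  (ones: 6)
  rows 104-111 [x1,x2,x3,x4=1101]: 11101110  (ones: 6)
  rows 112-119 [x1,x2,x3,x4=1110]: 11001100  (ones: 4)
  rows 120-127 [x1,x2,x3,x4=1111]: 11001100  (ones: 4)
Satisfying assignments = 4+4+4+4+4+4+4+4+6+6+4+4+6+6+4+4 = 72

72


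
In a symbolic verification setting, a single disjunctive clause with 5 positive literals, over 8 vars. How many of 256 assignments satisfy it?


Step 1: Total=2^8=256
Step 2: Unsat when all 5 false: 2^3=8
Step 3: Sat=256-8=248

248


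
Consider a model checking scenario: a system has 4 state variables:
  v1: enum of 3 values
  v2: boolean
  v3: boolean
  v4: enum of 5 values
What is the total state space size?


State space = product of domain sizes of all variables.
Domain sizes:
  v1 (enum of 3 values): 3
  v2 (boolean): 2
  v3 (boolean): 2
  v4 (enum of 5 values): 5
Product = 3 * 2 * 2 * 5 = 60

60


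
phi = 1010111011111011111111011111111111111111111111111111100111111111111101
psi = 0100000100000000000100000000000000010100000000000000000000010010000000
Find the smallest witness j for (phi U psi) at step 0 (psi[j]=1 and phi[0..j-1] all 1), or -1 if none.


(phi U psi) at 0: need smallest j with psi[j]=1 and phi[i]=1 for all i in [0,j).
Scan from step 0:
  step 0: phi=1, psi=0 -> continue
  step 1: psi=1 and phi held for [0,1) -> witness found
Witness step = 1

1


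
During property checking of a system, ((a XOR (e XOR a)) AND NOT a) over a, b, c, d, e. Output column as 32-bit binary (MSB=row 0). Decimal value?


Formula: ((a XOR (e XOR a)) AND NOT a) over a, b, c, d, e (32 rows)
Evaluate each row (bits = a,b,c,d,e, MSB first):
  row 0 [00000]: ((0 XOR (0 XOR 0)) AND NOT 0) -> 0
  row 1 [00001]: ((0 XOR (1 XOR 0)) AND NOT 0) -> 1
  row 2 [00010]: ((0 XOR (0 XOR 0)) AND NOT 0) -> 0
  row 3 [00011]: ((0 XOR (1 XOR 0)) AND NOT 0) -> 1
  row 4 [00100]: ((0 XOR (0 XOR 0)) AND NOT 0) -> 0
  row 5 [00101]: ((0 XOR (1 XOR 0)) AND NOT 0) -> 1
  row 6 [00110]: ((0 XOR (0 XOR 0)) AND NOT 0) -> 0
  row 7 [00111]: ((0 XOR (1 XOR 0)) AND NOT 0) -> 1
  row 8 [01000]: ((0 XOR (0 XOR 0)) AND NOT 0) -> 0
  row 9 [01001]: ((0 XOR (1 XOR 0)) AND NOT 0) -> 1
  row 10 [01010]: ((0 XOR (0 XOR 0)) AND NOT 0) -> 0
  row 11 [01011]: ((0 XOR (1 XOR 0)) AND NOT 0) -> 1
  row 12 [01100]: ((0 XOR (0 XOR 0)) AND NOT 0) -> 0
  row 13 [01101]: ((0 XOR (1 XOR 0)) AND NOT 0) -> 1
  row 14 [01110]: ((0 XOR (0 XOR 0)) AND NOT 0) -> 0
  row 15 [01111]: ((0 XOR (1 XOR 0)) AND NOT 0) -> 1
  row 16 [10000]: ((1 XOR (0 XOR 1)) AND NOT 1) -> 0
  row 17 [10001]: ((1 XOR (1 XOR 1)) AND NOT 1) -> 0
  row 18 [10010]: ((1 XOR (0 XOR 1)) AND NOT 1) -> 0
  row 19 [10011]: ((1 XOR (1 XOR 1)) AND NOT 1) -> 0
  row 20 [10100]: ((1 XOR (0 XOR 1)) AND NOT 1) -> 0
  row 21 [10101]: ((1 XOR (1 XOR 1)) AND NOT 1) -> 0
  row 22 [10110]: ((1 XOR (0 XOR 1)) AND NOT 1) -> 0
  row 23 [10111]: ((1 XOR (1 XOR 1)) AND NOT 1) -> 0
  row 24 [11000]: ((1 XOR (0 XOR 1)) AND NOT 1) -> 0
  row 25 [11001]: ((1 XOR (1 XOR 1)) AND NOT 1) -> 0
  row 26 [11010]: ((1 XOR (0 XOR 1)) AND NOT 1) -> 0
  row 27 [11011]: ((1 XOR (1 XOR 1)) AND NOT 1) -> 0
  row 28 [11100]: ((1 XOR (0 XOR 1)) AND NOT 1) -> 0
  row 29 [11101]: ((1 XOR (1 XOR 1)) AND NOT 1) -> 0
  row 30 [11110]: ((1 XOR (0 XOR 1)) AND NOT 1) -> 0
  row 31 [11111]: ((1 XOR (1 XOR 1)) AND NOT 1) -> 0
Full result column, 4 rows per line (a,b,c fixed per line; d,e runs 00..11 left to right):
  rows 0-3 [a,b,c=000]: 0101  = hex 5
  rows 4-7 [a,b,c=001]: 0101  = hex 5
  rows 8-11 [a,b,c=010]: 0101  = hex 5
  rows 12-15 [a,b,c=011]: 0101  = hex 5
  rows 16-19 [a,b,c=100]: 0000  = hex 0
  rows 20-23 [a,b,c=101]: 0000  = hex 0
  rows 24-27 [a,b,c=110]: 0000  = hex 0
  rows 28-31 [a,b,c=111]: 0000  = hex 0
Output column (row 0 .. row 31) = 01010101010101010000000000000000
Output column grouped in 4s = 0101 0101 0101 0101 0000 0000 0000 0000 = 0x55550000
Convert to decimal digit by digit (value = value*16 + digit):
  5 -> 5
  5*16 + 5 = 85
  85*16 + 5 = 1365
  1365*16 + 5 = 21845
  21845*16 + 0 = 349520
  349520*16 + 0 = 5592320
  5592320*16 + 0 = 89477120
  89477120*16 + 0 = 1431633920
Decimal = 1431633920

1431633920


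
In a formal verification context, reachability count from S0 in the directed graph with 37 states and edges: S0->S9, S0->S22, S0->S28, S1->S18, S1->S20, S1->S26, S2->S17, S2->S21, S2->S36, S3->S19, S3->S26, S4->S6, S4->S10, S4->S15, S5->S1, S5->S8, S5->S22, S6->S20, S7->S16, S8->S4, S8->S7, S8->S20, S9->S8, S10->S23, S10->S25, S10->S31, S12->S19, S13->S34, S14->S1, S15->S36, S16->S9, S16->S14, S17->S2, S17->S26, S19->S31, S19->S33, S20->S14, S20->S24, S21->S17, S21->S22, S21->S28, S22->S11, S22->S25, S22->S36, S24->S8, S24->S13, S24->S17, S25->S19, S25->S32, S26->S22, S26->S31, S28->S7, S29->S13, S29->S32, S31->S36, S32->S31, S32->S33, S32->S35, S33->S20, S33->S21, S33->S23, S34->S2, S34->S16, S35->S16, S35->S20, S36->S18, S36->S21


BFS from S0:
  layer 0: {S0}
  layer 1: {S9, S22, S28}
  layer 2: {S7, S8, S11, S25, S36}
  layer 3: {S4, S16, S18, S19, S20, S21, S32}
  layer 4: {S6, S10, S14, S15, S17, S24, S31, S33, S35}
  layer 5: {S1, S2, S13, S23, S26}
  layer 6: {S34}
Reachable set: {S0, S1, S2, S4, S6, S7, S8, S9, S10, S11, S13, S14, S15, S16, S17, S18, S19, S20, S21, S22, S23, S24, S25, S26, S28, S31, S32, S33, S34, S35, S36}
Count = 31

31


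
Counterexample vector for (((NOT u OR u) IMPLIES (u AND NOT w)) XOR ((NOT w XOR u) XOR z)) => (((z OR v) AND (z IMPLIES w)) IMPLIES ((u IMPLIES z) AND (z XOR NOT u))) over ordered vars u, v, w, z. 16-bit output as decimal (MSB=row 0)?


F1 = (((NOT u OR u) IMPLIES (u AND NOT w)) XOR ((NOT w XOR u) XOR z))
F2 = (((z OR v) AND (z IMPLIES w)) IMPLIES ((u IMPLIES z) AND (z XOR NOT u)))
Counterexample to F1=>F2 is where F1=1 and F2=0.
Evaluate each row (bits = u,v,w,z, MSB first):
  row 0 [0000]: F1=1 F2=1 -> F1&~F2 -> 0
  row 1 [0001]: F1=0 F2=1 -> F1&~F2 -> 0
  row 2 [0010]: F1=0 F2=1 -> F1&~F2 -> 0
  row 3 [0011]: F1=1 F2=0 -> F1&~F2 -> 1
  row 4 [0100]: F1=1 F2=1 -> F1&~F2 -> 0
  row 5 [0101]: F1=0 F2=1 -> F1&~F2 -> 0
  row 6 [0110]: F1=0 F2=1 -> F1&~F2 -> 0
  row 7 [0111]: F1=1 F2=0 -> F1&~F2 -> 1
  row 8 [1000]: F1=1 F2=1 -> F1&~F2 -> 0
  row 9 [1001]: F1=0 F2=1 -> F1&~F2 -> 0
  row 10 [1010]: F1=1 F2=1 -> F1&~F2 -> 0
  row 11 [1011]: F1=0 F2=1 -> F1&~F2 -> 0
  row 12 [1100]: F1=1 F2=0 -> F1&~F2 -> 1
  row 13 [1101]: F1=0 F2=1 -> F1&~F2 -> 0
  row 14 [1110]: F1=1 F2=0 -> F1&~F2 -> 1
  row 15 [1111]: F1=0 F2=1 -> F1&~F2 -> 0
Full result column, 4 rows per line (u,v fixed per line; w,z runs 00..11 left to right):
  rows 0-3 [u,v=00]: 0001  = hex 1
  rows 4-7 [u,v=01]: 0001  = hex 1
  rows 8-11 [u,v=10]: 0000  = hex 0
  rows 12-15 [u,v=11]: 1010  = hex A
Counterexample vector (row 0 .. row 15) = 0001000100001010
Output column grouped in 4s = 0001 0001 0000 1010 = 0x110A
Convert to decimal digit by digit (value = value*16 + digit):
  1 -> 1
  1*16 + 1 = 17
  17*16 + 0 = 272
  272*16 + 10 (A) = 4362
Decimal = 4362

4362


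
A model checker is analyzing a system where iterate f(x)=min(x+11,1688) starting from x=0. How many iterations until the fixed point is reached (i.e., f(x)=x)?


Step 1: x=0, cap=1688, increment=11
Step 2: x grows by 11 each step until capped at 1688; fixed point is x=1688
Step 3: iterations = ceil(1688/11) = 154

154


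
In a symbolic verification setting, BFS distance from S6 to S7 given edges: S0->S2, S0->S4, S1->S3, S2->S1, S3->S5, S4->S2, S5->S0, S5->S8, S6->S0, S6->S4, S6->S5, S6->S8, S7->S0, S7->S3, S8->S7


BFS layer-by-layer from S6:
  dist 0: {S6}
  dist 1: {S0, S4, S5, S8}
  dist 2: {S2, S7}
  -> S7 reached at distance 2
Shortest path length = 2

2


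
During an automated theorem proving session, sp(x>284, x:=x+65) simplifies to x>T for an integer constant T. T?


Formula: sp(P, x:=E) = exists old_x. (x = E[old_x/x]) AND P[old_x/x] (old_x is the value of x before the assignment; eliminate old_x by solving x = E[old_x/x] for old_x)
Step 1: Precondition P: x>284, i.e. old_x > 284
Step 2: Assignment gives x = old_x + 65, so old_x = x - 65
Step 3: Substitute into P: x - 65 > 284
Step 4: Simplify: x > 284+65 = 349

349


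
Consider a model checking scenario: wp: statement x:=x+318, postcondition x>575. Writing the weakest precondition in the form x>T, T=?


Formula: wp(x:=E, P) = P[E/x] (substitute E for x in postcondition)
Step 1: Postcondition: x>575
Step 2: Substitute x+318 for x: x+318>575
Step 3: Solve for x: x > 575-318 = 257

257


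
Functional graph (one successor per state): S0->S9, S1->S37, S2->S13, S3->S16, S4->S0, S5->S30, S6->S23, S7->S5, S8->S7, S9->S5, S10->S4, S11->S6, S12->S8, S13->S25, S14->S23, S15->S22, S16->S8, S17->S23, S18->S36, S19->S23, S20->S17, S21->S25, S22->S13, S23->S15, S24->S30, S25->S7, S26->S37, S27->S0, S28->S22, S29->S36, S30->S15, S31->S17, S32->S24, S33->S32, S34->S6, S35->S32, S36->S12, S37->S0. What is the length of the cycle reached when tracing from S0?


Trace from S0 until a state repeats:
  S0 -> S9 -> S5 -> S30 -> S15 -> S22 -> S13 -> S25 -> S7 -> S5
S5 first seen at step 2, revisited at step 9.
Cycle length = 9 - 2 = 7

7


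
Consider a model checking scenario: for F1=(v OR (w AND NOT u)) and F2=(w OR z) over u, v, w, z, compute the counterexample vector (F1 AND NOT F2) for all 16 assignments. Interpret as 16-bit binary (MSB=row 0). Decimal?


F1 = (v OR (w AND NOT u))
F2 = (w OR z)
Counterexample to F1=>F2 is where F1=1 and F2=0.
Evaluate each row (bits = u,v,w,z, MSB first):
  row 0 [0000]: F1=0 F2=0 -> F1&~F2 -> 0
  row 1 [0001]: F1=0 F2=1 -> F1&~F2 -> 0
  row 2 [0010]: F1=1 F2=1 -> F1&~F2 -> 0
  row 3 [0011]: F1=1 F2=1 -> F1&~F2 -> 0
  row 4 [0100]: F1=1 F2=0 -> F1&~F2 -> 1
  row 5 [0101]: F1=1 F2=1 -> F1&~F2 -> 0
  row 6 [0110]: F1=1 F2=1 -> F1&~F2 -> 0
  row 7 [0111]: F1=1 F2=1 -> F1&~F2 -> 0
  row 8 [1000]: F1=0 F2=0 -> F1&~F2 -> 0
  row 9 [1001]: F1=0 F2=1 -> F1&~F2 -> 0
  row 10 [1010]: F1=0 F2=1 -> F1&~F2 -> 0
  row 11 [1011]: F1=0 F2=1 -> F1&~F2 -> 0
  row 12 [1100]: F1=1 F2=0 -> F1&~F2 -> 1
  row 13 [1101]: F1=1 F2=1 -> F1&~F2 -> 0
  row 14 [1110]: F1=1 F2=1 -> F1&~F2 -> 0
  row 15 [1111]: F1=1 F2=1 -> F1&~F2 -> 0
Full result column, 4 rows per line (u,v fixed per line; w,z runs 00..11 left to right):
  rows 0-3 [u,v=00]: 0000  = hex 0
  rows 4-7 [u,v=01]: 1000  = hex 8
  rows 8-11 [u,v=10]: 0000  = hex 0
  rows 12-15 [u,v=11]: 1000  = hex 8
Counterexample vector (row 0 .. row 15) = 0000100000001000
Output column grouped in 4s = 0000 1000 0000 1000 = 0x0808
Convert to decimal digit by digit (value = value*16 + digit):
  0 -> 0
  0*16 + 8 = 8
  8*16 + 0 = 128
  128*16 + 8 = 2056
Decimal = 2056

2056


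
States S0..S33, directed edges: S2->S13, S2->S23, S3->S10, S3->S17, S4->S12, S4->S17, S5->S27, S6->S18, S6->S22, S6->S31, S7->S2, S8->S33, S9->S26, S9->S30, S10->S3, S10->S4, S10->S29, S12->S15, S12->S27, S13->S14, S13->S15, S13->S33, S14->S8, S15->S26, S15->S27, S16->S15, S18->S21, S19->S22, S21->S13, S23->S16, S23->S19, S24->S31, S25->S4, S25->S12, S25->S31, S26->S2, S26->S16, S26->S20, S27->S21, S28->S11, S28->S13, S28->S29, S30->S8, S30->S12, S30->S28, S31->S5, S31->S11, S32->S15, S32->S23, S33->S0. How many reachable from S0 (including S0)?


BFS from S0:
  layer 0: {S0}
Reachable set: {S0}
Count = 1

1


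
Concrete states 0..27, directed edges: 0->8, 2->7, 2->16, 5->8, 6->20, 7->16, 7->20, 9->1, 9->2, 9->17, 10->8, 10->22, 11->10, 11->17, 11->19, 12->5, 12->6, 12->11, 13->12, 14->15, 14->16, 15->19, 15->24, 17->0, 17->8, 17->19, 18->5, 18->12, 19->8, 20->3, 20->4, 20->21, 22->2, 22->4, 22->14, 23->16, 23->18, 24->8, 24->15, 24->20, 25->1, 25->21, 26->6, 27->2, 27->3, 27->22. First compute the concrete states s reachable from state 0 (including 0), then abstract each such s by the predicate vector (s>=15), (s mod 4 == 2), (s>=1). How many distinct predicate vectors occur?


BFS from 0:
Concrete reachable: {0, 8}
Abstract via predicates (s>=15), (s mod 4 == 2), (s>=1):
  (0,0,0) <- {0}
  (0,0,1) <- {8}
Distinct abstract states = 2

2


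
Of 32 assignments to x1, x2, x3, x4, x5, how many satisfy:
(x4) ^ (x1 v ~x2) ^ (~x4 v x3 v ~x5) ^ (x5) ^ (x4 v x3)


CNF with 5 clauses over 5 vars (32 assignments).
An assignment satisfies CNF iff every clause has >=1 true literal.
Check each row (bits = x1,x2,x3,x4,x5; clause T/F shown):
  row 0 [00000]: clauses=FTTFF -> 0
  row 1 [00001]: clauses=FTTTF -> 0
  row 2 [00010]: clauses=TTTFT -> 0
  row 3 [00011]: clauses=TTFTT -> 0
  row 4 [00100]: clauses=FTTFT -> 0
  row 5 [00101]: clauses=FTTTT -> 0
  row 6 [00110]: clauses=TTTFT -> 0
  row 7 [00111]: clauses=TTTTT -> 1
  row 8 [01000]: clauses=FFTFF -> 0
  row 9 [01001]: clauses=FFTTF -> 0
  row 10 [01010]: clauses=TFTFT -> 0
  row 11 [01011]: clauses=TFFTT -> 0
  row 12 [01100]: clauses=FFTFT -> 0
  row 13 [01101]: clauses=FFTTT -> 0
  row 14 [01110]: clauses=TFTFT -> 0
  row 15 [01111]: clauses=TFTTT -> 0
  row 16 [10000]: clauses=FTTFF -> 0
  row 17 [10001]: clauses=FTTTF -> 0
  row 18 [10010]: clauses=TTTFT -> 0
  row 19 [10011]: clauses=TTFTT -> 0
  row 20 [10100]: clauses=FTTFT -> 0
  row 21 [10101]: clauses=FTTTT -> 0
  row 22 [10110]: clauses=TTTFT -> 0
  row 23 [10111]: clauses=TTTTT -> 1
  row 24 [11000]: clauses=FTTFF -> 0
  row 25 [11001]: clauses=FTTTF -> 0
  row 26 [11010]: clauses=TTTFT -> 0
  row 27 [11011]: clauses=TTFTT -> 0
  row 28 [11100]: clauses=FTTFT -> 0
  row 29 [11101]: clauses=FTTTT -> 0
  row 30 [11110]: clauses=TTTFT -> 0
  row 31 [11111]: clauses=TTTTT -> 1
Full result column, 8 rows per line (x1,x2 fixed per line; x3,x4,x5 runs 000..111 left to right):
  rows 0-7 [x1,x2=00]: 00000001  (ones: 1)
  rows 8-15 [x1,x2=01]: 00000000  (ones: 0)
  rows 16-23 [x1,x2=10]: 00000001  (ones: 1)
  rows 24-31 [x1,x2=11]: 00000001  (ones: 1)
Satisfying assignments = 1+0+1+1 = 3

3


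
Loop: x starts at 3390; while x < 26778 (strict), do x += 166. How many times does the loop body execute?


Step 1: x goes from 3390 toward 26778 by 166; the body runs while x<26778, so iterations = ceil((bound-start)/step)
Step 2: Distance=23388
Step 3: ceil(23388/166)=141

141


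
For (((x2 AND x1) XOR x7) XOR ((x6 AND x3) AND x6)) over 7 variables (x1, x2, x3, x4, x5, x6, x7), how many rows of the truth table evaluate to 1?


Formula: (((x2 AND x1) XOR x7) XOR ((x6 AND x3) AND x6)) over 7 vars (128 rows)
Evaluate each row (x1, x2, x3, x4, x5, x6, x7 as bits, MSB first):
  row 0 [0000000]: (((0 AND 0) XOR 0) XOR ((0 AND 0) AND 0)) -> 0
  row 1 [0000001]: (((0 AND 0) XOR 1) XOR ((0 AND 0) AND 0)) -> 1
  row 2 [0000010]: (((0 AND 0) XOR 0) XOR ((1 AND 0) AND 1)) -> 0
  row 3 [0000011]: (((0 AND 0) XOR 1) XOR ((1 AND 0) AND 1)) -> 1
  row 4 [0000100]: (((0 AND 0) XOR 0) XOR ((0 AND 0) AND 0)) -> 0
  (every remaining row is evaluated the same way; all 128 results are listed next)
Full result column, 8 rows per line (x1,x2,x3,x4 fixed per line; x5,x6,x7 runs 000..111 left to right):
  rows 0-7 [x1,x2,x3,x4=0000]: 01010101  (ones: 4)
  rows 8-15 [x1,x2,x3,x4=0001]: 01010101  (ones: 4)
  rows 16-23 [x1,x2,x3,x4=0010]: 01100110  (ones: 4)
  rows 24-31 [x1,x2,x3,x4=0011]: 01100110  (ones: 4)
  rows 32-39 [x1,x2,x3,x4=0100]: 01010101  (ones: 4)
  rows 40-47 [x1,x2,x3,x4=0101]: 01010101  (ones: 4)
  rows 48-55 [x1,x2,x3,x4=0110]: 01100110  (ones: 4)
  rows 56-63 [x1,x2,x3,x4=0111]: 01100110  (ones: 4)
  rows 64-71 [x1,x2,x3,x4=1000]: 01010101  (ones: 4)
  rows 72-79 [x1,x2,x3,x4=1001]: 01010101  (ones: 4)
  rows 80-87 [x1,x2,x3,x4=1010]: 01100110  (ones: 4)
  rows 88-95 [x1,x2,x3,x4=1011]: 01100110  (ones: 4)
  rows 96-103 [x1,x2,x3,x4=1100]: 10101010  (ones: 4)
  rows 104-111 [x1,x2,x3,x4=1101]: 10101010  (ones: 4)
  rows 112-119 [x1,x2,x3,x4=1110]: 10011001  (ones: 4)
  rows 120-127 [x1,x2,x3,x4=1111]: 10011001  (ones: 4)
Count of 1-rows = 4+4+4+4+4+4+4+4+4+4+4+4+4+4+4+4 = 64

64


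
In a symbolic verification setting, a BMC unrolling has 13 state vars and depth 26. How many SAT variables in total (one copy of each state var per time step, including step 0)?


BMC unrolls to depth k, creating one copy of each state var for steps 0..k.
Step count = 26 + 1 = 27 (steps 0 through 26)
Vars per step = 13
Total = 13 * 27 = 351

351


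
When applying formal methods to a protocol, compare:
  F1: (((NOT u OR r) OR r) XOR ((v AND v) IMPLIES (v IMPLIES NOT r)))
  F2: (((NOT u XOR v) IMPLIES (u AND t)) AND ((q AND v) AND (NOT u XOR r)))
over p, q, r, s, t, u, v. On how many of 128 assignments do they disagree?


F1 = (((NOT u OR r) OR r) XOR ((v AND v) IMPLIES (v IMPLIES NOT r)))
F2 = (((NOT u XOR v) IMPLIES (u AND t)) AND ((q AND v) AND (NOT u XOR r)))
Evaluate both on each of 128 rows (bits = p,q,r,s,t,u,v):
  row 0 [0000000]: F1=0 F2=0 -> 0
  row 1 [0000001]: F1=0 F2=0 -> 0
  row 2 [0000010]: F1=1 F2=0 (differ) -> 1
  row 3 [0000011]: F1=1 F2=0 (differ) -> 1
  row 4 [0000100]: F1=0 F2=0 -> 0
  (every remaining row is evaluated the same way; all 128 results are listed next)
Full result column, 8 rows per line (p,q,r,s fixed per line; t,u,v runs 000..111 left to right):
  rows 0-7 [p,q,r,s=0000]: 00110011  (ones: 4)
  rows 8-15 [p,q,r,s=0001]: 00110011  (ones: 4)
  rows 16-23 [p,q,r,s=0010]: 01010101  (ones: 4)
  rows 24-31 [p,q,r,s=0011]: 01010101  (ones: 4)
  rows 32-39 [p,q,r,s=0100]: 01110111  (ones: 6)
  rows 40-47 [p,q,r,s=0101]: 01110111  (ones: 6)
  rows 48-55 [p,q,r,s=0110]: 01010100  (ones: 3)
  rows 56-63 [p,q,r,s=0111]: 01010100  (ones: 3)
  rows 64-71 [p,q,r,s=1000]: 00110011  (ones: 4)
  rows 72-79 [p,q,r,s=1001]: 00110011  (ones: 4)
  rows 80-87 [p,q,r,s=1010]: 01010101  (ones: 4)
  rows 88-95 [p,q,r,s=1011]: 01010101  (ones: 4)
  rows 96-103 [p,q,r,s=1100]: 01110111  (ones: 6)
  rows 104-111 [p,q,r,s=1101]: 01110111  (ones: 6)
  rows 112-119 [p,q,r,s=1110]: 01010100  (ones: 3)
  rows 120-127 [p,q,r,s=1111]: 01010100  (ones: 3)
Disagreements = 4+4+4+4+6+6+3+3+4+4+4+4+6+6+3+3 = 68

68


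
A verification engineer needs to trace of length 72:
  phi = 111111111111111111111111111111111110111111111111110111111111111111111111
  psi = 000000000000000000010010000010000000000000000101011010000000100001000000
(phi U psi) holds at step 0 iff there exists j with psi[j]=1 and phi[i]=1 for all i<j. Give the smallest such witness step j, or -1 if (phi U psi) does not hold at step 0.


(phi U psi) at 0: need smallest j with psi[j]=1 and phi[i]=1 for all i in [0,j).
Scan from step 0:
  step 0: phi=1, psi=0 -> continue
  step 1: phi=1, psi=0 -> continue
  step 2: phi=1, psi=0 -> continue
  step 3: phi=1, psi=0 -> continue
  step 19: psi=1 and phi held for [0,19) -> witness found
Witness step = 19

19


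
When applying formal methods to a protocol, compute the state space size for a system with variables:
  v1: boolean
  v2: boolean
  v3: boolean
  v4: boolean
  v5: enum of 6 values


State space = product of domain sizes of all variables.
Domain sizes:
  v1 (boolean): 2
  v2 (boolean): 2
  v3 (boolean): 2
  v4 (boolean): 2
  v5 (enum of 6 values): 6
Product = 2 * 2 * 2 * 2 * 6 = 96

96


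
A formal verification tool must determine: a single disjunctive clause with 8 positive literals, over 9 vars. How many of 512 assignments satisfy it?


Step 1: Total=2^9=512
Step 2: Unsat when all 8 false: 2^1=2
Step 3: Sat=512-2=510

510


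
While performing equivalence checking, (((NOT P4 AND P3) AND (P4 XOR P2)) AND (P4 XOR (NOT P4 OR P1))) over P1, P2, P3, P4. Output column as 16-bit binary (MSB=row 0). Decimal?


Formula: (((NOT P4 AND P3) AND (P4 XOR P2)) AND (P4 XOR (NOT P4 OR P1))) over P1, P2, P3, P4 (16 rows)
Evaluate each row (bits = P1,P2,P3,P4, MSB first):
  row 0 [0000]: (((NOT 0 AND 0) AND (0 XOR 0)) AND (0 XOR (NOT 0 OR 0))) -> 0
  row 1 [0001]: (((NOT 1 AND 0) AND (1 XOR 0)) AND (1 XOR (NOT 1 OR 0))) -> 0
  row 2 [0010]: (((NOT 0 AND 1) AND (0 XOR 0)) AND (0 XOR (NOT 0 OR 0))) -> 0
  row 3 [0011]: (((NOT 1 AND 1) AND (1 XOR 0)) AND (1 XOR (NOT 1 OR 0))) -> 0
  row 4 [0100]: (((NOT 0 AND 0) AND (0 XOR 1)) AND (0 XOR (NOT 0 OR 0))) -> 0
  row 5 [0101]: (((NOT 1 AND 0) AND (1 XOR 1)) AND (1 XOR (NOT 1 OR 0))) -> 0
  row 6 [0110]: (((NOT 0 AND 1) AND (0 XOR 1)) AND (0 XOR (NOT 0 OR 0))) -> 1
  row 7 [0111]: (((NOT 1 AND 1) AND (1 XOR 1)) AND (1 XOR (NOT 1 OR 0))) -> 0
  row 8 [1000]: (((NOT 0 AND 0) AND (0 XOR 0)) AND (0 XOR (NOT 0 OR 1))) -> 0
  row 9 [1001]: (((NOT 1 AND 0) AND (1 XOR 0)) AND (1 XOR (NOT 1 OR 1))) -> 0
  row 10 [1010]: (((NOT 0 AND 1) AND (0 XOR 0)) AND (0 XOR (NOT 0 OR 1))) -> 0
  row 11 [1011]: (((NOT 1 AND 1) AND (1 XOR 0)) AND (1 XOR (NOT 1 OR 1))) -> 0
  row 12 [1100]: (((NOT 0 AND 0) AND (0 XOR 1)) AND (0 XOR (NOT 0 OR 1))) -> 0
  row 13 [1101]: (((NOT 1 AND 0) AND (1 XOR 1)) AND (1 XOR (NOT 1 OR 1))) -> 0
  row 14 [1110]: (((NOT 0 AND 1) AND (0 XOR 1)) AND (0 XOR (NOT 0 OR 1))) -> 1
  row 15 [1111]: (((NOT 1 AND 1) AND (1 XOR 1)) AND (1 XOR (NOT 1 OR 1))) -> 0
Full result column, 4 rows per line (P1,P2 fixed per line; P3,P4 runs 00..11 left to right):
  rows 0-3 [P1,P2=00]: 0000  = hex 0
  rows 4-7 [P1,P2=01]: 0010  = hex 2
  rows 8-11 [P1,P2=10]: 0000  = hex 0
  rows 12-15 [P1,P2=11]: 0010  = hex 2
Output column (row 0 .. row 15) = 0000001000000010
Output column grouped in 4s = 0000 0010 0000 0010 = 0x0202
Convert to decimal digit by digit (value = value*16 + digit):
  0 -> 0
  0*16 + 2 = 2
  2*16 + 0 = 32
  32*16 + 2 = 514
Decimal = 514

514
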